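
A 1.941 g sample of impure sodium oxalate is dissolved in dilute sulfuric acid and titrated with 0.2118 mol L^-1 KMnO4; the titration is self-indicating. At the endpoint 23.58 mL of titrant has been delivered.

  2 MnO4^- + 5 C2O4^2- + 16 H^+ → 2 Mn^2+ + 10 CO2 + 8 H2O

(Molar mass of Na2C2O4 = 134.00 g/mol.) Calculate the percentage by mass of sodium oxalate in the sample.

n(KMnO4) = 0.02358 L × 0.2118 mol/L = 4.994 × 10^-3 mol
From the 5:2 ratio, n(Na2C2O4) = 5/2 × 4.994 × 10^-3 = 0.01249 mol
mass of Na2C2O4 = 0.01249 × 134.00 g/mol = 1.673 g
% Na2C2O4 = 1.673 / 1.941 × 100 = 86.20 %

86.20 %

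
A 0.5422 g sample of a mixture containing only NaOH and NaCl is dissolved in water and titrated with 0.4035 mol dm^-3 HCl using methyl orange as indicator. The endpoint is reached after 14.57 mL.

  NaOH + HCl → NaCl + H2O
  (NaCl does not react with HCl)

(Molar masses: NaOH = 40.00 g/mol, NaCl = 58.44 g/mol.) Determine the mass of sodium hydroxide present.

0.2352 g

n(HCl) = 0.01457 × 0.4035 = 5.879 × 10^-3 mol
Let x = n(NaOH), y = n(NaCl).
Titrant: 1x = 5.879 × 10^-3;  mass: 40.00x + 58.44y = 0.5422
Solving, x = 5.879 × 10^-3 mol, y = 5.254 × 10^-3 mol
mass of NaOH = 5.879 × 10^-3 × 40.00 = 0.2352 g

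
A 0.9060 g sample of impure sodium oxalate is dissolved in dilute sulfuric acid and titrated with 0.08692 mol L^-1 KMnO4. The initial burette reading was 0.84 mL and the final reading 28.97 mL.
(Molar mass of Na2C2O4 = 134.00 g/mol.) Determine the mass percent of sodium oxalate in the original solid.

2 MnO4^- + 5 C2O4^2- + 16 H^+ → 2 Mn^2+ + 10 CO2 + 8 H2O
n(KMnO4) = 0.02813 L × 0.08692 mol/L = 2.445 × 10^-3 mol
From the 5:2 ratio, n(Na2C2O4) = 5/2 × 2.445 × 10^-3 = 6.113 × 10^-3 mol
mass of Na2C2O4 = 6.113 × 10^-3 × 134.00 g/mol = 0.8191 g
% Na2C2O4 = 0.8191 / 0.9060 × 100 = 90.41 %

90.41 %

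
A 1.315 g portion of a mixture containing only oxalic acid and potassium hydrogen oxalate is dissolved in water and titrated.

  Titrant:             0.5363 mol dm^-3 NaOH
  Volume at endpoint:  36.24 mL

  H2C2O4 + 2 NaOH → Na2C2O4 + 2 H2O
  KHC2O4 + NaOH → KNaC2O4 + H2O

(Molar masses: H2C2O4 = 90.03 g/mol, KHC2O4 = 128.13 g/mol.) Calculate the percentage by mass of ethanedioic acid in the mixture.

48.41 %

n(NaOH) = 0.03624 × 0.5363 = 0.01944 mol
Let x = n(H2C2O4), y = n(KHC2O4).
Titrant: 2x + 1y = 0.01944;  mass: 90.03x + 128.13y = 1.315
Solving, x = 7.070 × 10^-3 mol, y = 5.295 × 10^-3 mol
mass of H2C2O4 = 7.070 × 10^-3 × 90.03 = 0.6365 g
% H2C2O4 = 0.6365 / 1.315 × 100 = 48.41 %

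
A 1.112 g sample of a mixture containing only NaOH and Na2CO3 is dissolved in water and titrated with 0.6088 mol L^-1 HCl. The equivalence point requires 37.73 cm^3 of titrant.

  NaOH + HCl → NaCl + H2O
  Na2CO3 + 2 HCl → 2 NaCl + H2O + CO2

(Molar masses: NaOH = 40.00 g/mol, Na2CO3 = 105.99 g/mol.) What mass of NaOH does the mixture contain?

n(HCl) = 0.03773 × 0.6088 = 0.02297 mol
Let x = n(NaOH), y = n(Na2CO3).
Titrant: 1x + 2y = 0.02297;  mass: 40.00x + 105.99y = 1.112
Solving, x = 8.103 × 10^-3 mol, y = 7.434 × 10^-3 mol
mass of NaOH = 8.103 × 10^-3 × 40.00 = 0.3241 g

0.3241 g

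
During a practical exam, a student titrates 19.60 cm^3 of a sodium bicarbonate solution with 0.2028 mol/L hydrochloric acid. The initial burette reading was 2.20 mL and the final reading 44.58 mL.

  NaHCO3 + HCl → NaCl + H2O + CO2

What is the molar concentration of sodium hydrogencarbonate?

0.4385 mol/L

n(HCl) = 0.04238 L × 0.2028 mol/L = 8.595 × 10^-3 mol
n(NaHCO3) = 8.595 × 10^-3 mol (1:1 mole ratio)
[NaHCO3] = 8.595 × 10^-3 mol / 0.01960 L = 0.4385 mol/L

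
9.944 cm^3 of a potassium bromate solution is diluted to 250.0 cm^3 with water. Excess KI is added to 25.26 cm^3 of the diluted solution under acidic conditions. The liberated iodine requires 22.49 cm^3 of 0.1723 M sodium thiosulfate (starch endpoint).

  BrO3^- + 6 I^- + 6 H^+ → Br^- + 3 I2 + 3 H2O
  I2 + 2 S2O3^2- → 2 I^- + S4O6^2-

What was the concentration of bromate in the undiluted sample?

n(S2O3^2-) = 0.02249 × 0.1723 = 3.875 × 10^-3 mol
n(I2) = n(S2O3^2-)/2 = 1.938 × 10^-3 mol
From the 1:3 ratio, n(BrO3^-) in the aliquot = 1/3 × 1.938 × 10^-3 = 6.458 × 10^-4 mol
[BrO3^-]_dilute = 6.458 × 10^-4 / 0.02526 = 0.02557 mol/L
[BrO3^-]_original = 0.02557 × 250.0/9.944 = 0.6428 mol/L

0.6428 M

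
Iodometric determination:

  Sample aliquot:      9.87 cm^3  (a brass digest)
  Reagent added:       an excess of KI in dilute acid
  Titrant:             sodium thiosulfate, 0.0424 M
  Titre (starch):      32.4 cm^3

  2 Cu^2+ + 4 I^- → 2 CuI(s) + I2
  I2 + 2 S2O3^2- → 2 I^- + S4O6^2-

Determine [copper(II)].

0.139 M

n(S2O3^2-) = 0.0324 × 0.0424 = 1.37 × 10^-3 mol
n(I2) = n(S2O3^2-)/2 = 6.87 × 10^-4 mol
From the 2:1 ratio, n(Cu2+) in the aliquot = 2/1 × 6.87 × 10^-4 = 1.37 × 10^-3 mol
[Cu2+] = 1.37 × 10^-3 / 0.00987 = 0.139 mol/L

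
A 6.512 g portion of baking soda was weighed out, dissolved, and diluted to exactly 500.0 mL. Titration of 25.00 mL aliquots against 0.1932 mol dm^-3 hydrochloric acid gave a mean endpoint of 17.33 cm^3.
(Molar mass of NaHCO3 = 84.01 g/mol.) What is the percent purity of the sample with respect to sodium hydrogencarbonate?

86.39 %

NaHCO3 + HCl → NaCl + H2O + CO2
n(HCl) per titration = 0.01733 × 0.1932 = 3.348 × 10^-3 mol
n(NaHCO3) in each aliquot = 3.348 × 10^-3 mol (1:1 ratio)
n(NaHCO3) in the whole flask = 3.348 × 10^-3 × 500.0/25.00 = 0.06696 mol
mass of NaHCO3 = 0.06696 × 84.01 = 5.626 g
% NaHCO3 = 5.626 / 6.512 × 100 = 86.39 %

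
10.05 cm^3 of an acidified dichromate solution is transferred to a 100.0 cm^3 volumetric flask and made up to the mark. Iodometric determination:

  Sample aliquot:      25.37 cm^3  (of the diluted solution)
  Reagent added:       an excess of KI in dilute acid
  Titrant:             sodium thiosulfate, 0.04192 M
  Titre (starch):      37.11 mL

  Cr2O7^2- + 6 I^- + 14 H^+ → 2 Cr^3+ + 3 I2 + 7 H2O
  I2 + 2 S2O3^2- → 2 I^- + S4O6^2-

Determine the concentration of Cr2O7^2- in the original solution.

0.1017 M

n(S2O3^2-) = 0.03711 × 0.04192 = 1.556 × 10^-3 mol
n(I2) = n(S2O3^2-)/2 = 7.778 × 10^-4 mol
From the 1:3 ratio, n(Cr2O7^2-) in the aliquot = 1/3 × 7.778 × 10^-4 = 2.593 × 10^-4 mol
[Cr2O7^2-]_dilute = 2.593 × 10^-4 / 0.02537 = 0.01022 mol/L
[Cr2O7^2-]_original = 0.01022 × 100.0/10.05 = 0.1017 mol/L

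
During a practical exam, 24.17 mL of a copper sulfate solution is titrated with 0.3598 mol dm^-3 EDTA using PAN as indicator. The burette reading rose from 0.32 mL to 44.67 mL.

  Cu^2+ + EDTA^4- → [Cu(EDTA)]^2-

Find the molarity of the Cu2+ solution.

0.6602 mol/L

n(EDTA) = 0.04435 L × 0.3598 mol/L = 0.01596 mol
n(Cu2+) = 0.01596 mol (1:1 mole ratio)
[Cu2+] = 0.01596 mol / 0.02417 L = 0.6602 mol/L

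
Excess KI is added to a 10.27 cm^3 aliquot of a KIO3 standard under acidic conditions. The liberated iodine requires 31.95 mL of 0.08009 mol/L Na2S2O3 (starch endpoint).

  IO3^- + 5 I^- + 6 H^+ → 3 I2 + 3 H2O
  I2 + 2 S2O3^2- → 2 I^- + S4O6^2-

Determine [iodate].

0.04153 mol/L

n(S2O3^2-) = 0.03195 × 0.08009 = 2.559 × 10^-3 mol
n(I2) = n(S2O3^2-)/2 = 1.279 × 10^-3 mol
From the 1:3 ratio, n(IO3^-) in the aliquot = 1/3 × 1.279 × 10^-3 = 4.265 × 10^-4 mol
[IO3^-] = 4.265 × 10^-4 / 0.01027 = 0.04153 mol/L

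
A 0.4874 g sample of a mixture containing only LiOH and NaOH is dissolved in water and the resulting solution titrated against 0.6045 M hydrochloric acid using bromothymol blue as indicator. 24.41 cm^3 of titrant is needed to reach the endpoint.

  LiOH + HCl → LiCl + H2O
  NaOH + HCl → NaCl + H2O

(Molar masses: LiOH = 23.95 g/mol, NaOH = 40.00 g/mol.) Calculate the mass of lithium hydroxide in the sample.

n(HCl) = 0.02441 × 0.6045 = 0.01476 mol
Let x = n(LiOH), y = n(NaOH).
Titrant: 1x + 1y = 0.01476;  mass: 23.95x + 40.00y = 0.4874
Solving, x = 6.407 × 10^-3 mol, y = 8.349 × 10^-3 mol
mass of LiOH = 6.407 × 10^-3 × 23.95 = 0.1534 g

0.1534 g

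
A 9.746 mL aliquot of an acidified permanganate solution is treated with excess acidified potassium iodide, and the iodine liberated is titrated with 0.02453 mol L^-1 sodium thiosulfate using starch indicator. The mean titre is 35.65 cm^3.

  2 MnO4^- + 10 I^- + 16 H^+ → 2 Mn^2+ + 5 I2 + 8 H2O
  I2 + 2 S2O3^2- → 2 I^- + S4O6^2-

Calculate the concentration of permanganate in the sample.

0.01795 mol/L

n(S2O3^2-) = 0.03565 × 0.02453 = 8.745 × 10^-4 mol
n(I2) = n(S2O3^2-)/2 = 4.372 × 10^-4 mol
From the 2:5 ratio, n(MnO4^-) in the aliquot = 2/5 × 4.372 × 10^-4 = 1.749 × 10^-4 mol
[MnO4^-] = 1.749 × 10^-4 / 0.009746 = 0.01795 mol/L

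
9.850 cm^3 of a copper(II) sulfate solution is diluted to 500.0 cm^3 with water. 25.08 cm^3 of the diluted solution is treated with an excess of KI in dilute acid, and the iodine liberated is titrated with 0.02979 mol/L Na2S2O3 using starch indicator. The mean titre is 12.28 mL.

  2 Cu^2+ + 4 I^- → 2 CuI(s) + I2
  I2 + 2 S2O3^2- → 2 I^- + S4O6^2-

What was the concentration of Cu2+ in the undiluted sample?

n(S2O3^2-) = 0.01228 × 0.02979 = 3.658 × 10^-4 mol
n(I2) = n(S2O3^2-)/2 = 1.829 × 10^-4 mol
From the 2:1 ratio, n(Cu2+) in the aliquot = 2/1 × 1.829 × 10^-4 = 3.658 × 10^-4 mol
[Cu2+]_dilute = 3.658 × 10^-4 / 0.02508 = 0.01459 mol/L
[Cu2+]_original = 0.01459 × 500.0/9.850 = 0.7404 mol/L

0.7404 mol/L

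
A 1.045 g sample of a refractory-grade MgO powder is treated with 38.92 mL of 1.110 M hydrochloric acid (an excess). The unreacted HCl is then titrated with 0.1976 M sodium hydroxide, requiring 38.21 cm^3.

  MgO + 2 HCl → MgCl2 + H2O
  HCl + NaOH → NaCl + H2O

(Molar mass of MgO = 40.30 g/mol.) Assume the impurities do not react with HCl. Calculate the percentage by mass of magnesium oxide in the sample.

n(HCl) added = 0.03892 × 1.110 = 0.04320 mol
n(NaOH) used in back-titration = 0.03821 × 0.1976 = 7.550 × 10^-3 mol
n(HCl) left over = 7.550 × 10^-3 mol (1:1 ratio)
n(HCl) consumed by analyte = 0.04320 − 7.550 × 10^-3 = 0.03565 mol
From the 1:2 ratio, n(MgO) = 1/2 × 0.03565 = 0.01783 mol
mass of MgO = 0.01783 × 40.30 = 0.7184 g
% MgO = 0.7184 / 1.045 × 100 = 68.74 %

68.74 %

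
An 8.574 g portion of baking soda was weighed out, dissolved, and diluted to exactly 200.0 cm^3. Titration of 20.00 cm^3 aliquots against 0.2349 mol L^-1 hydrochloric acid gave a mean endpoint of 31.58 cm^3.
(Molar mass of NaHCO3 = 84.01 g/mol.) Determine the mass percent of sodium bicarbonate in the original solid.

72.68 %

NaHCO3 + HCl → NaCl + H2O + CO2
n(HCl) per titration = 0.03158 × 0.2349 = 7.418 × 10^-3 mol
n(NaHCO3) in each aliquot = 7.418 × 10^-3 mol (1:1 ratio)
n(NaHCO3) in the whole flask = 7.418 × 10^-3 × 200.0/20.00 = 0.07418 mol
mass of NaHCO3 = 0.07418 × 84.01 = 6.232 g
% NaHCO3 = 6.232 / 8.574 × 100 = 72.68 %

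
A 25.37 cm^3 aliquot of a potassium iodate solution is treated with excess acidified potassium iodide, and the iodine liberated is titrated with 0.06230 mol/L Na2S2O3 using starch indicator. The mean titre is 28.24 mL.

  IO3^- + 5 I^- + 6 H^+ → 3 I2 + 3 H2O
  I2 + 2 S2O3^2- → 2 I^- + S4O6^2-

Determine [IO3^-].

0.01156 mol/L

n(S2O3^2-) = 0.02824 × 0.06230 = 1.759 × 10^-3 mol
n(I2) = n(S2O3^2-)/2 = 8.797 × 10^-4 mol
From the 1:3 ratio, n(IO3^-) in the aliquot = 1/3 × 8.797 × 10^-4 = 2.932 × 10^-4 mol
[IO3^-] = 2.932 × 10^-4 / 0.02537 = 0.01156 mol/L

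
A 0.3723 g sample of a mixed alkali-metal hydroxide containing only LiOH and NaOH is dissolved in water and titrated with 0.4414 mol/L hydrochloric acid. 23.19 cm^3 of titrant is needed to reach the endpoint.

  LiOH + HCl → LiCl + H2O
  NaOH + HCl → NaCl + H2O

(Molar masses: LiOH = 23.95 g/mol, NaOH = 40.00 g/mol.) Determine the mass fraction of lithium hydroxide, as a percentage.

n(HCl) = 0.02319 × 0.4414 = 0.01024 mol
Let x = n(LiOH), y = n(NaOH).
Titrant: 1x + 1y = 0.01024;  mass: 23.95x + 40.00y = 0.3723
Solving, x = 2.314 × 10^-3 mol, y = 7.922 × 10^-3 mol
mass of LiOH = 2.314 × 10^-3 × 23.95 = 0.05542 g
% LiOH = 0.05542 / 0.3723 × 100 = 14.89 %

14.89 %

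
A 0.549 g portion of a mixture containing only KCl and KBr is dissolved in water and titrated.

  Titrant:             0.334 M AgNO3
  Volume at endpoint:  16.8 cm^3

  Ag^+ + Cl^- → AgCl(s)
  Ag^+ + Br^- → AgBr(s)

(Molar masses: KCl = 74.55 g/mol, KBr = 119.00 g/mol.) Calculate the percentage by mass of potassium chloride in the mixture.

36.3 %

n(AgNO3) = 0.0168 × 0.334 = 5.61 × 10^-3 mol
Let x = n(KCl), y = n(KBr).
Titrant: 1x + 1y = 5.61 × 10^-3;  mass: 74.55x + 119.00y = 0.549
Solving, x = 2.67 × 10^-3 mol, y = 2.94 × 10^-3 mol
mass of KCl = 2.67 × 10^-3 × 74.55 = 0.199 g
% KCl = 0.199 / 0.549 × 100 = 36.3 %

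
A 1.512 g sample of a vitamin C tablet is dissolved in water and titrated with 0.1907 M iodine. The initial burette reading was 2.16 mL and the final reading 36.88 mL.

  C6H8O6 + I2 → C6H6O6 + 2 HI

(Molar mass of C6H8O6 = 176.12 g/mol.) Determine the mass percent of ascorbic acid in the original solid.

n(I2) = 0.03472 L × 0.1907 mol/L = 6.621 × 10^-3 mol
n(C6H8O6) = 6.621 × 10^-3 mol (1:1 ratio)
mass of C6H8O6 = 6.621 × 10^-3 × 176.12 g/mol = 1.166 g
% C6H8O6 = 1.166 / 1.512 × 100 = 77.12 %

77.12 %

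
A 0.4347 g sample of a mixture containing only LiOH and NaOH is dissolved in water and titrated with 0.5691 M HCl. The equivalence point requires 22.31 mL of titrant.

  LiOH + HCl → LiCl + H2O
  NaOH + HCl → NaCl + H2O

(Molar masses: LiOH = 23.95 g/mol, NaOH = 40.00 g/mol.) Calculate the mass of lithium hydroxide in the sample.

n(HCl) = 0.02231 × 0.5691 = 0.01270 mol
Let x = n(LiOH), y = n(NaOH).
Titrant: 1x + 1y = 0.01270;  mass: 23.95x + 40.00y = 0.4347
Solving, x = 4.559 × 10^-3 mol, y = 8.138 × 10^-3 mol
mass of LiOH = 4.559 × 10^-3 × 23.95 = 0.1092 g

0.1092 g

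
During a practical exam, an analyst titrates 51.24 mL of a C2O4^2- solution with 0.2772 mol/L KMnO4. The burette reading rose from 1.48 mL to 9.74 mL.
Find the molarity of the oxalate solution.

0.1117 mol/L

2 MnO4^- + 5 C2O4^2- + 16 H^+ → 2 Mn^2+ + 10 CO2 + 8 H2O
n(KMnO4) = 0.008260 L × 0.2772 mol/L = 2.290 × 10^-3 mol
From the 5:2 mole ratio, n(C2O4^2-) = 5/2 × 2.290 × 10^-3 = 5.724 × 10^-3 mol
[C2O4^2-] = 5.724 × 10^-3 mol / 0.05124 L = 0.1117 mol/L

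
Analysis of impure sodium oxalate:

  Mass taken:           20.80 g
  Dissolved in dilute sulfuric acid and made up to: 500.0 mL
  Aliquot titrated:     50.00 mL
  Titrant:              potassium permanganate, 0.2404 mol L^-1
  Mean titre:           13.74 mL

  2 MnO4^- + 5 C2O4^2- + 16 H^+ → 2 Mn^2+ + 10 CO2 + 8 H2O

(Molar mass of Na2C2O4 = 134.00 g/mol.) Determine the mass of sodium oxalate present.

n(KMnO4) per titration = 0.01374 × 0.2404 = 3.303 × 10^-3 mol
From the 5:2 ratio, n(Na2C2O4) in each aliquot = 5/2 × 3.303 × 10^-3 = 8.258 × 10^-3 mol
n(Na2C2O4) in the whole flask = 8.258 × 10^-3 × 500.0/50.00 = 0.08258 mol
mass of Na2C2O4 = 0.08258 × 134.00 = 11.07 g

11.07 g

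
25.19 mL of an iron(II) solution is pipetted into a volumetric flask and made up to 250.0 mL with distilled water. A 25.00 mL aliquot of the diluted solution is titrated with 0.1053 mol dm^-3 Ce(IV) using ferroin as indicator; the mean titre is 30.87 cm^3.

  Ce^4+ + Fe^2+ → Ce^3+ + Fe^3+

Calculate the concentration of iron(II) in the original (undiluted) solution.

n(Ce4+) = 0.03087 × 0.1053 = 3.251 × 10^-3 mol
n(Fe2+) in the aliquot = 3.251 × 10^-3 mol (1:1 ratio)
[Fe2+]_dilute = 3.251 × 10^-3 / 0.02500 = 0.1300 mol/L
Dilution factor = 250.0 / 25.19 = 9.925
[Fe2+]_stock = 0.1300 × 9.925 = 1.290 mol/L

1.290 mol/L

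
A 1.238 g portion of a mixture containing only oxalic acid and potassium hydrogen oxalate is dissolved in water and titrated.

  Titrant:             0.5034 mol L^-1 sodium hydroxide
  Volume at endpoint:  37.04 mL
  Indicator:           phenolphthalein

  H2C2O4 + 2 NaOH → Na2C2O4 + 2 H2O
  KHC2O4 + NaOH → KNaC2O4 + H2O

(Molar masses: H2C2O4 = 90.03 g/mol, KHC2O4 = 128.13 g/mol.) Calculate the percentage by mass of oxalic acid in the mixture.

n(NaOH) = 0.03704 × 0.5034 = 0.01865 mol
Let x = n(H2C2O4), y = n(KHC2O4).
Titrant: 2x + 1y = 0.01865;  mass: 90.03x + 128.13y = 1.238
Solving, x = 6.925 × 10^-3 mol, y = 4.796 × 10^-3 mol
mass of H2C2O4 = 6.925 × 10^-3 × 90.03 = 0.6234 g
% H2C2O4 = 0.6234 / 1.238 × 100 = 50.36 %

50.36 %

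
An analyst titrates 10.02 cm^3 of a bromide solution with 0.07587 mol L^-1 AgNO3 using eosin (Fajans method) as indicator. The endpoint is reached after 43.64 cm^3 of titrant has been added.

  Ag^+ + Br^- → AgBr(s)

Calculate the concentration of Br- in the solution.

n(AgNO3) = 0.04364 L × 0.07587 mol/L = 3.311 × 10^-3 mol
n(Br-) = 3.311 × 10^-3 mol (1:1 mole ratio)
[Br-] = 3.311 × 10^-3 mol / 0.01002 L = 0.3304 mol/L

0.3304 mol/L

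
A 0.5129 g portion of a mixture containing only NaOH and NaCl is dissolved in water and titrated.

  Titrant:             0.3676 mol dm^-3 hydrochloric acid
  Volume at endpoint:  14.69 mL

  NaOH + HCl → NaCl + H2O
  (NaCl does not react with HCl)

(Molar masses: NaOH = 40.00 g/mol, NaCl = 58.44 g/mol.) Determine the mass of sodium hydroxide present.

n(HCl) = 0.01469 × 0.3676 = 5.400 × 10^-3 mol
Let x = n(NaOH), y = n(NaCl).
Titrant: 1x = 5.400 × 10^-3;  mass: 40.00x + 58.44y = 0.5129
Solving, x = 5.400 × 10^-3 mol, y = 5.080 × 10^-3 mol
mass of NaOH = 5.400 × 10^-3 × 40.00 = 0.2160 g

0.2160 g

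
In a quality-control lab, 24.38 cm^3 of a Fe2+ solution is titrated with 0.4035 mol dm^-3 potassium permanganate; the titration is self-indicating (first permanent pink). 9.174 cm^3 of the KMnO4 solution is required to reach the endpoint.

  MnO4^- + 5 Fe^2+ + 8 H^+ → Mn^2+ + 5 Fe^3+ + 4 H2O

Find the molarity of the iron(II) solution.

n(KMnO4) = 0.009174 L × 0.4035 mol/L = 3.702 × 10^-3 mol
From the 5:1 mole ratio, n(Fe2+) = 5/1 × 3.702 × 10^-3 = 0.01851 mol
[Fe2+] = 0.01851 mol / 0.02438 L = 0.7592 mol/L

0.7592 mol/L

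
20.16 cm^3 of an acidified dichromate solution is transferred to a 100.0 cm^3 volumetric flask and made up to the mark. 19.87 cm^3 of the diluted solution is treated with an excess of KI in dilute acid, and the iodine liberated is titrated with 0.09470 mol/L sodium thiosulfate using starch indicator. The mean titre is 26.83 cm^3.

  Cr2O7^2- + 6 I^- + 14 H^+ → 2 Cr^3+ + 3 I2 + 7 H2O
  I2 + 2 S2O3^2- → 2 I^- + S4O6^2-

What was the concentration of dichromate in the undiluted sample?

n(S2O3^2-) = 0.02683 × 0.09470 = 2.541 × 10^-3 mol
n(I2) = n(S2O3^2-)/2 = 1.270 × 10^-3 mol
From the 1:3 ratio, n(Cr2O7^2-) in the aliquot = 1/3 × 1.270 × 10^-3 = 4.235 × 10^-4 mol
[Cr2O7^2-]_dilute = 4.235 × 10^-4 / 0.01987 = 0.02131 mol/L
[Cr2O7^2-]_original = 0.02131 × 100.0/20.16 = 0.1057 mol/L

0.1057 mol/L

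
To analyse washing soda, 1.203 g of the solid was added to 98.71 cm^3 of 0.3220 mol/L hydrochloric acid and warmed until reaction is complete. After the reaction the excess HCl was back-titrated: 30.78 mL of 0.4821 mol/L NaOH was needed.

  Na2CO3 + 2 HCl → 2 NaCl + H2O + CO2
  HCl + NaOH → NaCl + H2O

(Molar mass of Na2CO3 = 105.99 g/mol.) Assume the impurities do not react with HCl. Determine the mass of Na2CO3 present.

0.8980 g

n(HCl) added = 0.09871 × 0.3220 = 0.03178 mol
n(NaOH) used in back-titration = 0.03078 × 0.4821 = 0.01484 mol
n(HCl) left over = 0.01484 mol (1:1 ratio)
n(HCl) consumed by analyte = 0.03178 − 0.01484 = 0.01695 mol
From the 1:2 ratio, n(Na2CO3) = 1/2 × 0.01695 = 8.473 × 10^-3 mol
mass of Na2CO3 = 8.473 × 10^-3 × 105.99 = 0.8980 g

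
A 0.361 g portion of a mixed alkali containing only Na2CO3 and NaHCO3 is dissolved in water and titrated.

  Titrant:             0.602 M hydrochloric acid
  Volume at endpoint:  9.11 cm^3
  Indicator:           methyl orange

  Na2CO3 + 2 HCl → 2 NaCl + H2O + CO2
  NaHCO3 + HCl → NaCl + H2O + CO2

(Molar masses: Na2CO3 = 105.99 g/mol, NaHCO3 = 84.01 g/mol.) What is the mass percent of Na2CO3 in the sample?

n(HCl) = 0.00911 × 0.602 = 5.48 × 10^-3 mol
Let x = n(Na2CO3), y = n(NaHCO3).
Titrant: 2x + 1y = 5.48 × 10^-3;  mass: 105.99x + 84.01y = 0.361
Solving, x = 1.61 × 10^-3 mol, y = 2.27 × 10^-3 mol
mass of Na2CO3 = 1.61 × 10^-3 × 105.99 = 0.170 g
% Na2CO3 = 0.170 / 0.361 × 100 = 47.2 %

47.2 %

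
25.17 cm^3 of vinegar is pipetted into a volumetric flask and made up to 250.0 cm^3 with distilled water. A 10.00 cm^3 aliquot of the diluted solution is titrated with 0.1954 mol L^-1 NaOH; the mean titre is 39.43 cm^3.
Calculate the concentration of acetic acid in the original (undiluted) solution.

CH3COOH + NaOH → CH3COONa + H2O
n(NaOH) = 0.03943 × 0.1954 = 7.705 × 10^-3 mol
n(CH3COOH) in the aliquot = 7.705 × 10^-3 mol (1:1 ratio)
[CH3COOH]_dilute = 7.705 × 10^-3 / 0.01000 = 0.7705 mol/L
Dilution factor = 250.0 / 25.17 = 9.932
[CH3COOH]_stock = 0.7705 × 9.932 = 7.653 mol/L

7.653 mol/L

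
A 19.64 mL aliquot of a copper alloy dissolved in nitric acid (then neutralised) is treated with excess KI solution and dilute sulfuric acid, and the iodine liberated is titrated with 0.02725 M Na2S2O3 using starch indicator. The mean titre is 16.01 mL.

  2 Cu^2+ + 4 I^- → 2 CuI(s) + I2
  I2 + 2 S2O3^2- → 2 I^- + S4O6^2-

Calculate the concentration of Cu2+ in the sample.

n(S2O3^2-) = 0.01601 × 0.02725 = 4.363 × 10^-4 mol
n(I2) = n(S2O3^2-)/2 = 2.181 × 10^-4 mol
From the 2:1 ratio, n(Cu2+) in the aliquot = 2/1 × 2.181 × 10^-4 = 4.363 × 10^-4 mol
[Cu2+] = 4.363 × 10^-4 / 0.01964 = 0.02221 mol/L

0.02221 M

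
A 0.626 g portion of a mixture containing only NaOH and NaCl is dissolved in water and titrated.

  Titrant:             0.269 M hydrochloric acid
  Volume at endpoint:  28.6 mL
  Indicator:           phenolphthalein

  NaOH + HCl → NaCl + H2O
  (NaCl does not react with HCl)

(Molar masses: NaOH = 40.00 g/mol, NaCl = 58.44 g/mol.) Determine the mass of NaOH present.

n(HCl) = 0.0286 × 0.269 = 7.69 × 10^-3 mol
Let x = n(NaOH), y = n(NaCl).
Titrant: 1x = 7.69 × 10^-3;  mass: 40.00x + 58.44y = 0.626
Solving, x = 7.69 × 10^-3 mol, y = 5.45 × 10^-3 mol
mass of NaOH = 7.69 × 10^-3 × 40.00 = 0.308 g

0.308 g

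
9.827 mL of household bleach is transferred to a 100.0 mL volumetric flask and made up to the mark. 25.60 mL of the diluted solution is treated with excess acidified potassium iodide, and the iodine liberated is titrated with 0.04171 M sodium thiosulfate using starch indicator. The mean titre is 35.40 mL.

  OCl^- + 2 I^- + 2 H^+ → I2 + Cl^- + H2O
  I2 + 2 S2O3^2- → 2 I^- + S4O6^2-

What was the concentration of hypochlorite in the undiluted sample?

n(S2O3^2-) = 0.03540 × 0.04171 = 1.477 × 10^-3 mol
n(I2) = n(S2O3^2-)/2 = 7.383 × 10^-4 mol
n(OCl^-) in the aliquot = 7.383 × 10^-4 mol (1:1 ratio)
[OCl^-]_dilute = 7.383 × 10^-4 / 0.02560 = 0.02884 mol/L
[OCl^-]_original = 0.02884 × 100.0/9.827 = 0.2935 mol/L

0.2935 M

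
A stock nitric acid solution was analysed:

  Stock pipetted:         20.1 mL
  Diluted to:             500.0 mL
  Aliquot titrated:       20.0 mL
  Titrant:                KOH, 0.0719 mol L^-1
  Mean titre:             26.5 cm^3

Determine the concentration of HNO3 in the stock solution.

2.37 mol/L

HNO3 + KOH → KNO3 + H2O
n(KOH) = 0.0265 × 0.0719 = 1.91 × 10^-3 mol
n(HNO3) in the aliquot = 1.91 × 10^-3 mol (1:1 ratio)
[HNO3]_dilute = 1.91 × 10^-3 / 0.0200 = 0.0953 mol/L
Dilution factor = 500.0 / 20.1 = 24.88
[HNO3]_stock = 0.0953 × 24.88 = 2.37 mol/L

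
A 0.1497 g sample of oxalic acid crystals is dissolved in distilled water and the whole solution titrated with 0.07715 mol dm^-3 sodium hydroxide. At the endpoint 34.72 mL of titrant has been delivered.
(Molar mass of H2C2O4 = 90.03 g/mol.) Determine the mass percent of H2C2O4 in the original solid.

H2C2O4 + 2 NaOH → Na2C2O4 + 2 H2O
n(NaOH) = 0.03472 L × 0.07715 mol/L = 2.679 × 10^-3 mol
From the 1:2 ratio, n(H2C2O4) = 1/2 × 2.679 × 10^-3 = 1.339 × 10^-3 mol
mass of H2C2O4 = 1.339 × 10^-3 × 90.03 g/mol = 0.1206 g
% H2C2O4 = 0.1206 / 0.1497 × 100 = 80.55 %

80.55 %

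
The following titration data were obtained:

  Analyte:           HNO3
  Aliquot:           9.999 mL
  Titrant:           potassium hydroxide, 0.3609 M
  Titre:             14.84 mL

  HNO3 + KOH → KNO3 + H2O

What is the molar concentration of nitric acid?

n(KOH) = 0.01484 L × 0.3609 mol/L = 5.356 × 10^-3 mol
n(HNO3) = 5.356 × 10^-3 mol (1:1 mole ratio)
[HNO3] = 5.356 × 10^-3 mol / 0.009999 L = 0.5356 mol/L

0.5356 M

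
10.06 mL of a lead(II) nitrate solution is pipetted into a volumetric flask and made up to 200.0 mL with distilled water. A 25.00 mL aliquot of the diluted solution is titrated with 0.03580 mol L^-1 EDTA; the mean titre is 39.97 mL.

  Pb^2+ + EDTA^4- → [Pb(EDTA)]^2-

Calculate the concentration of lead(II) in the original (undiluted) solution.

1.138 mol/L

n(EDTA) = 0.03997 × 0.03580 = 1.431 × 10^-3 mol
n(Pb2+) in the aliquot = 1.431 × 10^-3 mol (1:1 ratio)
[Pb2+]_dilute = 1.431 × 10^-3 / 0.02500 = 0.05724 mol/L
Dilution factor = 200.0 / 10.06 = 19.88
[Pb2+]_stock = 0.05724 × 19.88 = 1.138 mol/L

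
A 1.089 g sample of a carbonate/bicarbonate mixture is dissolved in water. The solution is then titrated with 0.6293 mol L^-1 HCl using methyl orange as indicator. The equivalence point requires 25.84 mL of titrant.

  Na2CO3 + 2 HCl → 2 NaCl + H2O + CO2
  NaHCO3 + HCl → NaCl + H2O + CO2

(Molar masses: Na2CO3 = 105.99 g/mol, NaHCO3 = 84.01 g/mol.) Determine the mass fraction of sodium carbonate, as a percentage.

n(HCl) = 0.02584 × 0.6293 = 0.01626 mol
Let x = n(Na2CO3), y = n(NaHCO3).
Titrant: 2x + 1y = 0.01626;  mass: 105.99x + 84.01y = 1.089
Solving, x = 4.467 × 10^-3 mol, y = 7.327 × 10^-3 mol
mass of Na2CO3 = 4.467 × 10^-3 × 105.99 = 0.4735 g
% Na2CO3 = 0.4735 / 1.089 × 100 = 43.48 %

43.48 %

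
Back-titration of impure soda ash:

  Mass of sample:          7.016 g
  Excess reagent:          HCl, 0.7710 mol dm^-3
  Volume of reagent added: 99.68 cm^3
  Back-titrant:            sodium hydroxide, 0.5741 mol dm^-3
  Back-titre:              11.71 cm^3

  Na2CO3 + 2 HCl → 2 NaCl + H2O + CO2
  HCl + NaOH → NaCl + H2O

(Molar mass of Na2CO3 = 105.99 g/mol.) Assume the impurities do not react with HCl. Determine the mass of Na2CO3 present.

n(HCl) added = 0.09968 × 0.7710 = 0.07685 mol
n(NaOH) used in back-titration = 0.01171 × 0.5741 = 6.723 × 10^-3 mol
n(HCl) left over = 6.723 × 10^-3 mol (1:1 ratio)
n(HCl) consumed by analyte = 0.07685 − 6.723 × 10^-3 = 0.07013 mol
From the 1:2 ratio, n(Na2CO3) = 1/2 × 0.07013 = 0.03507 mol
mass of Na2CO3 = 0.03507 × 105.99 = 3.717 g

3.717 g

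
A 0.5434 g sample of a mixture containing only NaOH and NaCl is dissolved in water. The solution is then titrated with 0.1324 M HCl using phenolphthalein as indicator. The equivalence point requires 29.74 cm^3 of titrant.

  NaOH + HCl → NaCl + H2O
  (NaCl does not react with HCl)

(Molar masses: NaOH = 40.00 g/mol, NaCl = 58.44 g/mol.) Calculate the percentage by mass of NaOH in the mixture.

n(HCl) = 0.02974 × 0.1324 = 3.938 × 10^-3 mol
Let x = n(NaOH), y = n(NaCl).
Titrant: 1x = 3.938 × 10^-3;  mass: 40.00x + 58.44y = 0.5434
Solving, x = 3.938 × 10^-3 mol, y = 6.603 × 10^-3 mol
mass of NaOH = 3.938 × 10^-3 × 40.00 = 0.1575 g
% NaOH = 0.1575 / 0.5434 × 100 = 28.98 %

28.98 %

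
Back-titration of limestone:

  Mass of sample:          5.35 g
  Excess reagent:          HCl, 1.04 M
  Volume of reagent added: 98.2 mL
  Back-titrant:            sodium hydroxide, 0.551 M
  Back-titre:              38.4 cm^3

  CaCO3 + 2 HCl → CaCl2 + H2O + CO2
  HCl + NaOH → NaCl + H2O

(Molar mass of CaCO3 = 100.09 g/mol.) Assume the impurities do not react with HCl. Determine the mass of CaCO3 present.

4.05 g

n(HCl) added = 0.0982 × 1.04 = 0.102 mol
n(NaOH) used in back-titration = 0.0384 × 0.551 = 0.0212 mol
n(HCl) left over = 0.0212 mol (1:1 ratio)
n(HCl) consumed by analyte = 0.102 − 0.0212 = 0.0810 mol
From the 1:2 ratio, n(CaCO3) = 1/2 × 0.0810 = 0.0405 mol
mass of CaCO3 = 0.0405 × 100.09 = 4.05 g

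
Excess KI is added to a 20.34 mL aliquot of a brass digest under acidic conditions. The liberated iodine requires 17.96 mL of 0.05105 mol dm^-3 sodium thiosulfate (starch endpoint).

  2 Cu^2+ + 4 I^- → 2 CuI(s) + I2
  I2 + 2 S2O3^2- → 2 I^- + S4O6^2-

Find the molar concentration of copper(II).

0.04508 mol/L

n(S2O3^2-) = 0.01796 × 0.05105 = 9.169 × 10^-4 mol
n(I2) = n(S2O3^2-)/2 = 4.584 × 10^-4 mol
From the 2:1 ratio, n(Cu2+) in the aliquot = 2/1 × 4.584 × 10^-4 = 9.169 × 10^-4 mol
[Cu2+] = 9.169 × 10^-4 / 0.02034 = 0.04508 mol/L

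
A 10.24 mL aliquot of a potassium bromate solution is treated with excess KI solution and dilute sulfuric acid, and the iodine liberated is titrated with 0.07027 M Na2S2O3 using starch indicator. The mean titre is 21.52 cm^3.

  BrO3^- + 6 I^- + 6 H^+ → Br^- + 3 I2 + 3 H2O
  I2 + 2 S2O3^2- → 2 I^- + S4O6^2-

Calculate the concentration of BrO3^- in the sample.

n(S2O3^2-) = 0.02152 × 0.07027 = 1.512 × 10^-3 mol
n(I2) = n(S2O3^2-)/2 = 7.561 × 10^-4 mol
From the 1:3 ratio, n(BrO3^-) in the aliquot = 1/3 × 7.561 × 10^-4 = 2.520 × 10^-4 mol
[BrO3^-] = 2.520 × 10^-4 / 0.01024 = 0.02461 mol/L

0.02461 M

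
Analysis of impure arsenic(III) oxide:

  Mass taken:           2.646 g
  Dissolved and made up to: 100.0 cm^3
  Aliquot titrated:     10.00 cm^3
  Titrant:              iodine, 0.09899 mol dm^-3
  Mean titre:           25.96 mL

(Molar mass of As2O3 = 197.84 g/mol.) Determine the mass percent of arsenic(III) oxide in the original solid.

96.07 %

As2O3 + 2 I2 + 2 H2O → As2O5 + 4 HI
n(I2) per titration = 0.02596 × 0.09899 = 2.570 × 10^-3 mol
From the 1:2 ratio, n(As2O3) in each aliquot = 1/2 × 2.570 × 10^-3 = 1.285 × 10^-3 mol
n(As2O3) in the whole flask = 1.285 × 10^-3 × 100.0/10.00 = 0.01285 mol
mass of As2O3 = 0.01285 × 197.84 = 2.542 g
% As2O3 = 2.542 / 2.646 × 100 = 96.07 %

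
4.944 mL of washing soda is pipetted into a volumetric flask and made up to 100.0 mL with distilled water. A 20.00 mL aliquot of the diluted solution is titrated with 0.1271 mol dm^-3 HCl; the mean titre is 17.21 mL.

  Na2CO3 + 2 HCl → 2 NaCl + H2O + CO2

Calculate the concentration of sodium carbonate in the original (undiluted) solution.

n(HCl) = 0.01721 × 0.1271 = 2.187 × 10^-3 mol
From the 1:2 ratio, n(Na2CO3) in the aliquot = 1/2 × 2.187 × 10^-3 = 1.094 × 10^-3 mol
[Na2CO3]_dilute = 1.094 × 10^-3 / 0.02000 = 0.05468 mol/L
Dilution factor = 100.0 / 4.944 = 20.23
[Na2CO3]_stock = 0.05468 × 20.23 = 1.106 mol/L

1.106 mol/L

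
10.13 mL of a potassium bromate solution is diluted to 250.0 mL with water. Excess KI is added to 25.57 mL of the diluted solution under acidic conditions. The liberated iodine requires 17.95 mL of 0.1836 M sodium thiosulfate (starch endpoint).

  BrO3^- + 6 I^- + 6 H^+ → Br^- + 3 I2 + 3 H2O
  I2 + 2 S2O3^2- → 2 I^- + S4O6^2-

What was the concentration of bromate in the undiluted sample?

n(S2O3^2-) = 0.01795 × 0.1836 = 3.296 × 10^-3 mol
n(I2) = n(S2O3^2-)/2 = 1.648 × 10^-3 mol
From the 1:3 ratio, n(BrO3^-) in the aliquot = 1/3 × 1.648 × 10^-3 = 5.493 × 10^-4 mol
[BrO3^-]_dilute = 5.493 × 10^-4 / 0.02557 = 0.02148 mol/L
[BrO3^-]_original = 0.02148 × 250.0/10.13 = 0.5301 mol/L

0.5301 M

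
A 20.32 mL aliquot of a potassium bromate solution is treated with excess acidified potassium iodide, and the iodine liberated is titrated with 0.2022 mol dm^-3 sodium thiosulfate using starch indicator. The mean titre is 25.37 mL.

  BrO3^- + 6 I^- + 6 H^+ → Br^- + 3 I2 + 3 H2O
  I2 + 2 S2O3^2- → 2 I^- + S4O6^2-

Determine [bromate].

n(S2O3^2-) = 0.02537 × 0.2022 = 5.130 × 10^-3 mol
n(I2) = n(S2O3^2-)/2 = 2.565 × 10^-3 mol
From the 1:3 ratio, n(BrO3^-) in the aliquot = 1/3 × 2.565 × 10^-3 = 8.550 × 10^-4 mol
[BrO3^-] = 8.550 × 10^-4 / 0.02032 = 0.04208 mol/L

0.04208 mol/L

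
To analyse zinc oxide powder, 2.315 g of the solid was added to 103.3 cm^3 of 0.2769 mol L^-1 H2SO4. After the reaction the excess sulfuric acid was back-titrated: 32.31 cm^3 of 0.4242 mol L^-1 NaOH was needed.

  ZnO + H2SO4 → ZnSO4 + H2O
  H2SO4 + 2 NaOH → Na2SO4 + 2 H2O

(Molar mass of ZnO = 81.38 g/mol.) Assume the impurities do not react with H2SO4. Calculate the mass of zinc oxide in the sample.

n(H2SO4) added = 0.1033 × 0.2769 = 0.02860 mol
n(NaOH) used in back-titration = 0.03231 × 0.4242 = 0.01371 mol
From the 1:2 ratio, n(H2SO4) left over = 1/2 × 0.01371 = 6.853 × 10^-3 mol
n(H2SO4) consumed by analyte = 0.02860 − 6.853 × 10^-3 = 0.02175 mol
n(ZnO) = 0.02175 mol (1:1 ratio)
mass of ZnO = 0.02175 × 81.38 = 1.770 g

1.770 g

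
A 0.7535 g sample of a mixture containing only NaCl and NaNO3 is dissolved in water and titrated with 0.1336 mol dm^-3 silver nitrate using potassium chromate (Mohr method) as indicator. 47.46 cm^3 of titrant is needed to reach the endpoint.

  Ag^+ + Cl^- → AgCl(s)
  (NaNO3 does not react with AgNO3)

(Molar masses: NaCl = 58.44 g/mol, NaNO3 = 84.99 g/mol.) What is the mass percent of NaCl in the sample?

n(AgNO3) = 0.04746 × 0.1336 = 6.341 × 10^-3 mol
Let x = n(NaCl), y = n(NaNO3).
Titrant: 1x = 6.341 × 10^-3;  mass: 58.44x + 84.99y = 0.7535
Solving, x = 6.341 × 10^-3 mol, y = 4.506 × 10^-3 mol
mass of NaCl = 6.341 × 10^-3 × 58.44 = 0.3705 g
% NaCl = 0.3705 / 0.7535 × 100 = 49.18 %

49.18 %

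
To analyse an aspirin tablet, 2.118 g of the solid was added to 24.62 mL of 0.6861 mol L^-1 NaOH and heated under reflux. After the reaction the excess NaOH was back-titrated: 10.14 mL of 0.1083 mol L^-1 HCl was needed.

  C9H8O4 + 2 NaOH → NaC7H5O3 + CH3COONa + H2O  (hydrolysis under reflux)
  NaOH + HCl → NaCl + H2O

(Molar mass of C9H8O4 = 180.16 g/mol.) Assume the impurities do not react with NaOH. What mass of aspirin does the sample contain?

n(NaOH) added = 0.02462 × 0.6861 = 0.01689 mol
n(HCl) used in back-titration = 0.01014 × 0.1083 = 1.098 × 10^-3 mol
n(NaOH) left over = 1.098 × 10^-3 mol (1:1 ratio)
n(NaOH) consumed by analyte = 0.01689 − 1.098 × 10^-3 = 0.01579 mol
From the 1:2 ratio, n(C9H8O4) = 1/2 × 0.01579 = 7.897 × 10^-3 mol
mass of C9H8O4 = 7.897 × 10^-3 × 180.16 = 1.423 g

1.423 g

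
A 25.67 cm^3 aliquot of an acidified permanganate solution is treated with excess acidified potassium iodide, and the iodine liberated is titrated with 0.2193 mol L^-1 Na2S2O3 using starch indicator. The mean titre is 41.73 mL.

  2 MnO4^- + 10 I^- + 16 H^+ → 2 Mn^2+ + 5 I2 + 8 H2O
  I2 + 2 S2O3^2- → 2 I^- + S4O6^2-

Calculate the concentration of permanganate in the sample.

0.07130 mol/L

n(S2O3^2-) = 0.04173 × 0.2193 = 9.151 × 10^-3 mol
n(I2) = n(S2O3^2-)/2 = 4.576 × 10^-3 mol
From the 2:5 ratio, n(MnO4^-) in the aliquot = 2/5 × 4.576 × 10^-3 = 1.830 × 10^-3 mol
[MnO4^-] = 1.830 × 10^-3 / 0.02567 = 0.07130 mol/L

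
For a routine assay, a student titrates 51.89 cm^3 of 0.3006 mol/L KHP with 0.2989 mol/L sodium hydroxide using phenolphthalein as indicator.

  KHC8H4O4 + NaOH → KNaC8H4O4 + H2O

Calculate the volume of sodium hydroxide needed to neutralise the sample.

52.19 mL

n(KHC8H4O4) = 0.05189 L × 0.3006 mol/L = 0.01560 mol
n(NaOH) = 0.01560 mol (1:1 stoichiometry)
V(NaOH) = 0.01560 mol / 0.2989 mol/L = 0.05219 L = 52.19 mL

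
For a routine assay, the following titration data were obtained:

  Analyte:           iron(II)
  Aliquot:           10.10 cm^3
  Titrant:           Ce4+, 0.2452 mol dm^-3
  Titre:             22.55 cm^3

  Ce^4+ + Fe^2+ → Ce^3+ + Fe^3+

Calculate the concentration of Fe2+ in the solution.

n(Ce4+) = 0.02255 L × 0.2452 mol/L = 5.529 × 10^-3 mol
n(Fe2+) = 5.529 × 10^-3 mol (1:1 mole ratio)
[Fe2+] = 5.529 × 10^-3 mol / 0.01010 L = 0.5475 mol/L

0.5475 mol/L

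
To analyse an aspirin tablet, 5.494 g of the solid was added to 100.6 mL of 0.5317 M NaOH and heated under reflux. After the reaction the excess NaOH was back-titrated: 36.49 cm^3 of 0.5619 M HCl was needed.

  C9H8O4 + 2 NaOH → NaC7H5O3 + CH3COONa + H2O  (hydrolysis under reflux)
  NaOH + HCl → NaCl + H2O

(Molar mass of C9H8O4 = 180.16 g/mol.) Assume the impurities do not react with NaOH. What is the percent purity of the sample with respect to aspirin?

n(NaOH) added = 0.1006 × 0.5317 = 0.05349 mol
n(HCl) used in back-titration = 0.03649 × 0.5619 = 0.02050 mol
n(NaOH) left over = 0.02050 mol (1:1 ratio)
n(NaOH) consumed by analyte = 0.05349 − 0.02050 = 0.03299 mol
From the 1:2 ratio, n(C9H8O4) = 1/2 × 0.03299 = 0.01649 mol
mass of C9H8O4 = 0.01649 × 180.16 = 2.971 g
% C9H8O4 = 2.971 / 5.494 × 100 = 54.08 %

54.08 %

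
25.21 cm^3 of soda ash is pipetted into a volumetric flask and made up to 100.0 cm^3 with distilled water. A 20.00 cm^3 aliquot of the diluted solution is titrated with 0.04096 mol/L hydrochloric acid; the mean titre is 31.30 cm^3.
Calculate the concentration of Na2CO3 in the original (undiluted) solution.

0.1271 mol/L

Na2CO3 + 2 HCl → 2 NaCl + H2O + CO2
n(HCl) = 0.03130 × 0.04096 = 1.282 × 10^-3 mol
From the 1:2 ratio, n(Na2CO3) in the aliquot = 1/2 × 1.282 × 10^-3 = 6.410 × 10^-4 mol
[Na2CO3]_dilute = 6.410 × 10^-4 / 0.02000 = 0.03205 mol/L
Dilution factor = 100.0 / 25.21 = 3.967
[Na2CO3]_stock = 0.03205 × 3.967 = 0.1271 mol/L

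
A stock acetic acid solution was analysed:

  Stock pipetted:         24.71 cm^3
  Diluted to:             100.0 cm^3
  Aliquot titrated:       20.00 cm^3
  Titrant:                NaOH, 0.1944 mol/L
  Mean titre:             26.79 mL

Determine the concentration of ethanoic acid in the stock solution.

1.054 mol/L

CH3COOH + NaOH → CH3COONa + H2O
n(NaOH) = 0.02679 × 0.1944 = 5.208 × 10^-3 mol
n(CH3COOH) in the aliquot = 5.208 × 10^-3 mol (1:1 ratio)
[CH3COOH]_dilute = 5.208 × 10^-3 / 0.02000 = 0.2604 mol/L
Dilution factor = 100.0 / 24.71 = 4.047
[CH3COOH]_stock = 0.2604 × 4.047 = 1.054 mol/L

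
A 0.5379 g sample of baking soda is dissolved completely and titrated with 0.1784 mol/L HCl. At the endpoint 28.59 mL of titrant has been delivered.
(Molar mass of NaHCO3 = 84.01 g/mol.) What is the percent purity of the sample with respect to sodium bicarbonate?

NaHCO3 + HCl → NaCl + H2O + CO2
n(HCl) = 0.02859 L × 0.1784 mol/L = 5.100 × 10^-3 mol
n(NaHCO3) = 5.100 × 10^-3 mol (1:1 ratio)
mass of NaHCO3 = 5.100 × 10^-3 × 84.01 g/mol = 0.4285 g
% NaHCO3 = 0.4285 / 0.5379 × 100 = 79.66 %

79.66 %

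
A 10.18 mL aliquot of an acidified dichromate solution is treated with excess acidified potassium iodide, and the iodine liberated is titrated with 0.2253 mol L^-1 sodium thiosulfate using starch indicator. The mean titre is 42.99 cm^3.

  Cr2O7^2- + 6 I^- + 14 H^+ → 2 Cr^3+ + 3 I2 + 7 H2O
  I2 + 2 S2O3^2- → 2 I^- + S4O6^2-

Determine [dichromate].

0.1586 mol/L

n(S2O3^2-) = 0.04299 × 0.2253 = 9.686 × 10^-3 mol
n(I2) = n(S2O3^2-)/2 = 4.843 × 10^-3 mol
From the 1:3 ratio, n(Cr2O7^2-) in the aliquot = 1/3 × 4.843 × 10^-3 = 1.614 × 10^-3 mol
[Cr2O7^2-] = 1.614 × 10^-3 / 0.01018 = 0.1586 mol/L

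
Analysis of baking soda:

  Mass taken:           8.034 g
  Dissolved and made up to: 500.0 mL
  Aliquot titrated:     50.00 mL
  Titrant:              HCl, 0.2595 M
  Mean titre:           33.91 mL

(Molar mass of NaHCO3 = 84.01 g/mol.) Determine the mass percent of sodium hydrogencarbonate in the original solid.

92.02 %

NaHCO3 + HCl → NaCl + H2O + CO2
n(HCl) per titration = 0.03391 × 0.2595 = 8.800 × 10^-3 mol
n(NaHCO3) in each aliquot = 8.800 × 10^-3 mol (1:1 ratio)
n(NaHCO3) in the whole flask = 8.800 × 10^-3 × 500.0/50.00 = 0.08800 mol
mass of NaHCO3 = 0.08800 × 84.01 = 7.393 g
% NaHCO3 = 7.393 / 8.034 × 100 = 92.02 %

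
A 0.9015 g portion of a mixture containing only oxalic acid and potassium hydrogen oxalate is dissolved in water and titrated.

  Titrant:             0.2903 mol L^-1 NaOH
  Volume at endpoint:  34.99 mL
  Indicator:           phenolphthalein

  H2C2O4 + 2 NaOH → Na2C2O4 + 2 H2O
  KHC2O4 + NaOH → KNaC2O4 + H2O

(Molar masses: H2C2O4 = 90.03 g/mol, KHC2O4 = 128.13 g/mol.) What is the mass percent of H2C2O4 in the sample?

24.03 %

n(NaOH) = 0.03499 × 0.2903 = 0.01016 mol
Let x = n(H2C2O4), y = n(KHC2O4).
Titrant: 2x + 1y = 0.01016;  mass: 90.03x + 128.13y = 0.9015
Solving, x = 2.406 × 10^-3 mol, y = 5.345 × 10^-3 mol
mass of H2C2O4 = 2.406 × 10^-3 × 90.03 = 0.2166 g
% H2C2O4 = 0.2166 / 0.9015 × 100 = 24.03 %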